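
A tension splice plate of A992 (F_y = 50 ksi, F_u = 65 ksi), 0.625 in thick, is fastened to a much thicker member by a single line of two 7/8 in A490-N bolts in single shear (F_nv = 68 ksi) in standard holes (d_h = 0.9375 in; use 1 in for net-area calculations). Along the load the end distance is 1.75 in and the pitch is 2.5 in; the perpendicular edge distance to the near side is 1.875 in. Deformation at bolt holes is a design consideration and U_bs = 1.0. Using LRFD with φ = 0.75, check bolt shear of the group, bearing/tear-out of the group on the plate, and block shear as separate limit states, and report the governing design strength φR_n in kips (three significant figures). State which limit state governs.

Bolt shear: A_b = π·0.875²/4 = 0.6013 in²; R_n = 68 × 0.6013 × 2 × 1 = 81.78 kips → 0.75 × 81.78 = 61.3 kips.
Bearing: edge l_c = 1.281, r_n = 62.46 kips; interior l_c = 1.562, r_n = 76.17 kips; R_n = 62.46 + 1·76.17 = 138.6 kips → 104 kips.
Block shear: A_gv = 2.656, A_nv = 1.719, A_nt = 0.8594 in²; R_n = min(0.6F_uA_nv, 0.6F_yA_gv) + U_bs·F_u·A_nt = 122.9 kips → 92.2 kips.
Bolt shear governs: 61.3 kips.

61.3 kips (bolt shear governs)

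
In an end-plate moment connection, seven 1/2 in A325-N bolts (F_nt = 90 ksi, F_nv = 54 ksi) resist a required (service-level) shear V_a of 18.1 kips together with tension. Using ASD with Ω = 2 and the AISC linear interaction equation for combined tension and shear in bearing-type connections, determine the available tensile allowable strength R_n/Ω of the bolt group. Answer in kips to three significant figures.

A_b = π·0.5²/4 = 0.1963 in²; f_rv = 18.1 / (7 × 0.1963) = 13.17 ksi.
F'_nt = 1.3 F_nt − (Ω F_nt / F_nv) f_rv = 1.3·90 − (2·90/54)·13.17 = 73.1 ksi, capped at F_nt → F'_nt = 73.1 ksi.
R_n = F'_nt · A_b · n = 73.1 × 0.1963 × 7 = 100.5 kips.
Allowable strength R_n/Ω = 100.5 / 2 = 50.2 kips.

50.2 kips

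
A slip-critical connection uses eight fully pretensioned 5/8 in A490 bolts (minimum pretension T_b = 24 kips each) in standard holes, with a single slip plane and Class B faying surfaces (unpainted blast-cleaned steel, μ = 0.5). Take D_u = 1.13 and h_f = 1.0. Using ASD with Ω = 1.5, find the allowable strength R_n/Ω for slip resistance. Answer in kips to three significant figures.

72.3 kips

R_n = μ · D_u · h_f · T_b · n_s · n_b = 0.5 × 1.13 × 1.0 × 24 × 1 × 8 = 108.5 kips.
Allowable strength R_n/Ω = 108.5 / 1.5 = 72.3 kips.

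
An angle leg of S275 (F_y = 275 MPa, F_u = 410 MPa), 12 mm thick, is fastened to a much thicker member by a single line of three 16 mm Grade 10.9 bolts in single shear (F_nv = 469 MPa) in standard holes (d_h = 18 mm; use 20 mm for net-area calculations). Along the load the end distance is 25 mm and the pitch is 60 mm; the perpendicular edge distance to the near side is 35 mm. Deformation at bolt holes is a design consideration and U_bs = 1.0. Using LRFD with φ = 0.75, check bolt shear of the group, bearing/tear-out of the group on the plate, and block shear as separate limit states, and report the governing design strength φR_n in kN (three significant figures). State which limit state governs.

Bolt shear: A_b = π·16²/4 = 201.1 mm²; R_n = 469 × 201.1 × 3 × 1 / 1000 = 282.9 kN → 0.75 × 282.9 = 212 kN.
Bearing: edge l_c = 16, r_n = 94.46 kN; interior l_c = 42, r_n = 188.9 kN; R_n = 94.46 + 2·188.9 = 472.3 kN → 354 kN.
Block shear: A_gv = 1740, A_nv = 1140, A_nt = 300 mm²; R_n = min(0.6F_uA_nv, 0.6F_yA_gv) + U_bs·F_u·A_nt = 403.4 kN → 303 kN.
Bolt shear governs: 212 kN.

212 kN (bolt shear governs)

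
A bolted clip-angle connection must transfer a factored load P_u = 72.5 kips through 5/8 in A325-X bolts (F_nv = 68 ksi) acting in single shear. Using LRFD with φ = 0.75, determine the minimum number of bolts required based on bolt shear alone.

5 bolts

A_b = π·0.625²/4 = 0.3068 in².
Per-bolt design strength φR_n = 0.75 × 68 × 0.3068 × 1 = 15.65 kips.
n ≥ 72.5 / 15.65 = 4.634 → use 5 bolts.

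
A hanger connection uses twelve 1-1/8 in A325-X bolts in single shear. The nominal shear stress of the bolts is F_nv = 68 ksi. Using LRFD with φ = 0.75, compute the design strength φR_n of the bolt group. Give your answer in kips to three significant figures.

A_b = π × 1.125² / 4 = 0.994 in².
R_n = F_nv · A_b · n · n_s = 68 × 0.994 × 12 × 1 = 811.1 kips.
Design strength φR_n = 0.75 × 811.1 = 608 kips.

608 kips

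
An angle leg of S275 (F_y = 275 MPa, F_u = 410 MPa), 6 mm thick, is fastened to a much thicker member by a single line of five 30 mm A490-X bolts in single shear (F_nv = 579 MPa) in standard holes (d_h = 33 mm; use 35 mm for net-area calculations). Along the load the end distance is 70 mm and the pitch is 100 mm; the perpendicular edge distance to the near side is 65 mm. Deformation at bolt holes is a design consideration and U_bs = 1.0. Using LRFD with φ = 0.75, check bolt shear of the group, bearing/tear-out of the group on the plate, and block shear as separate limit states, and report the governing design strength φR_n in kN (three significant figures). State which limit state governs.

Bolt shear: A_b = π·30²/4 = 706.9 mm²; R_n = 579 × 706.9 × 5 × 1 / 1000 = 2046 kN → 0.75 × 2046 = 1530 kN.
Bearing: edge l_c = 53.5, r_n = 157.9 kN; interior l_c = 67, r_n = 177.1 kN; R_n = 157.9 + 4·177.1 = 866.4 kN → 650 kN.
Block shear: A_gv = 2820, A_nv = 1875, A_nt = 285 mm²; R_n = min(0.6F_uA_nv, 0.6F_yA_gv) + U_bs·F_u·A_nt = 578.1 kN → 434 kN.
Block shear governs: 434 kN.

434 kN (block shear governs)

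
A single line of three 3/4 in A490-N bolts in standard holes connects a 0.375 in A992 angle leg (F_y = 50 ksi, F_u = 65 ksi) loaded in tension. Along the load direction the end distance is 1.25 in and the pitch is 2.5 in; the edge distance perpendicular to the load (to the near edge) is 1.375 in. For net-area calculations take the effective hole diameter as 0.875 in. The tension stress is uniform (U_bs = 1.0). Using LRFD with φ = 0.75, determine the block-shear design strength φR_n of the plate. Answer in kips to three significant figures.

Shear plane L_v = 1.25 + 2·2.5 = 6.25 in; A_gv = 6.25 × 0.375 = 2.344 in².
A_nv = (6.25 − 2.5·0.875) × 0.375 = 1.523 in².
A_nt = (1.375 − 0.5·0.875) × 0.375 = 0.3516 in².
0.6 F_u A_nv = 59.41 kips; 0.6 F_y A_gv = 70.31 kips → shear rupture governs the shear term.
R_n = 59.41 + 1.0 × 65 × 0.3516 = 82.27 kips.
Design strength φR_n = 0.75 × 82.27 = 61.7 kips.

61.7 kips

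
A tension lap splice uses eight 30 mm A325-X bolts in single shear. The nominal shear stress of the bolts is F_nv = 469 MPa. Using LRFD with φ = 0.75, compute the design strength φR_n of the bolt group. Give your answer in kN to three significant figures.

A_b = π × 30² / 4 = 706.9 mm².
R_n = F_nv · A_b · n · n_s = 469 × 706.9 × 8 × 1 / 1000 = 2652 kN.
Design strength φR_n = 0.75 × 2652 = 1990 kN.

1990 kN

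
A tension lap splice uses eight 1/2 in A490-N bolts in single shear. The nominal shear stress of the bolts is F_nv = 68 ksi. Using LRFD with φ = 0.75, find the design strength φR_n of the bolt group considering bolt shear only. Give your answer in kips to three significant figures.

A_b = π × 0.5² / 4 = 0.1963 in².
R_n = F_nv · A_b · n · n_s = 68 × 0.1963 × 8 × 1 = 106.8 kips.
Design strength φR_n = 0.75 × 106.8 = 80.1 kips.

80.1 kips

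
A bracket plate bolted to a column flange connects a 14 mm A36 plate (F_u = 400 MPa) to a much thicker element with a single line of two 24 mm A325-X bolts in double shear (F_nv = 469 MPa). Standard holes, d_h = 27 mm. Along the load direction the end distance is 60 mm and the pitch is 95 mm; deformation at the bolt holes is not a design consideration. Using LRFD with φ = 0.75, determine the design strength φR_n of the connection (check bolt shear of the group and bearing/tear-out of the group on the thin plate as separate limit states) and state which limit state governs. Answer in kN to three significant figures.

595 kN (bearing governs)

Bolt shear: A_b = π·24²/4 = 452.4 mm²; R_n = 469 × 452.4 × 2 × 2 / 1000 = 848.7 kN → 0.75 × 848.7 = 637 kN.
Bearing (1.5 l_c t F_u ≤ 3.0 d t F_u): upper limit = 3.0·24·14·400 / 1000 = 403.2 kN.
  Edge l_c = 60 − 27/2 = 46.5 → r_n = 390.6 kN; interior l_c = 95 − 27 = 68 → r_n = 403.2 kN.
  R_n,bearing = 1·390.6 + 1·403.2 = 793.8 kN → 0.75 × 793.8 = 595 kN.
Bearing governs: 595 kN.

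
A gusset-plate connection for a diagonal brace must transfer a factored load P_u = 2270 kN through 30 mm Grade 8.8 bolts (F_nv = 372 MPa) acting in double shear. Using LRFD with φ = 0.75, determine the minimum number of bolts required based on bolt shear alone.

A_b = π·30²/4 = 706.9 mm².
Per-bolt design strength φR_n = 0.75 × 372 × 706.9 × 2 / 1000 = 394.4 kN.
n ≥ 2270 / 394.4 = 5.755 → use 6 bolts.

6 bolts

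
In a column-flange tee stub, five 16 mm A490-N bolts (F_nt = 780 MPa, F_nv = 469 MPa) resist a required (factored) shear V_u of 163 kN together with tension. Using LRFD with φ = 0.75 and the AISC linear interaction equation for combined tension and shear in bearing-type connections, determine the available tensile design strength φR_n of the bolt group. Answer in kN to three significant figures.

493 kN

A_b = π·16²/4 = 201.1 mm²; f_rv = 163 × 1000 / (5 × 201.1) = 162.1 MPa.
F'_nt = 1.3 F_nt − (F_nt / φF_nv) f_rv = 1.3·780 − (780/(0.75·469))·162.1 = 654.5 MPa, capped at F_nt → F'_nt = 654.5 MPa.
R_n = F'_nt · A_b · n = 654.5 × 201.1 × 5 / 1000 = 657.9 kN.
Design strength φR_n = 0.75 × 657.9 = 493 kN.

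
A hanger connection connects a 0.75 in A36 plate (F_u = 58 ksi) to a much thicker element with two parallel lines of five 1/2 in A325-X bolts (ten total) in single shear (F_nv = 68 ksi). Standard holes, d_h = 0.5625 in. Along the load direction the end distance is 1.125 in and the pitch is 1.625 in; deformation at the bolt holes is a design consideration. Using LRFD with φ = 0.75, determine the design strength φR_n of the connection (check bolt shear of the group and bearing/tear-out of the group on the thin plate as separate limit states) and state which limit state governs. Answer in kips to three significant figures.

100 kips (bolt shear governs)

Bolt shear: A_b = π·0.5²/4 = 0.1963 in²; R_n = 68 × 0.1963 × 10 × 1 = 133.5 kips → 0.75 × 133.5 = 100 kips.
Bearing (1.2 l_c t F_u ≤ 2.4 d t F_u): upper limit = 2.4·0.5·0.75·58 = 52.2 kips.
  Edge l_c = 1.125 − 0.5625/2 = 0.8438 → r_n = 44.04 kips; interior l_c = 1.625 − 0.5625 = 1.062 → r_n = 52.2 kips.
  R_n,bearing = 2·44.04 + 8·52.2 = 505.7 kips → 0.75 × 505.7 = 379 kips.
Bolt shear governs: 100 kips.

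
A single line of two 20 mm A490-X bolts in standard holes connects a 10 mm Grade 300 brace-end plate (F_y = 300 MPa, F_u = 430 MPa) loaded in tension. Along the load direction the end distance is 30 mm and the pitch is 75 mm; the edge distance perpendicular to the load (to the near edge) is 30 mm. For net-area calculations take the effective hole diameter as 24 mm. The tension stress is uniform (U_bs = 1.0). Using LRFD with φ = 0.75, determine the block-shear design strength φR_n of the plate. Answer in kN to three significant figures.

192 kN

Shear plane L_v = 30 + 1·75 = 105 mm; A_gv = 105 × 10 = 1050 mm².
A_nv = (105 − 1.5·24) × 10 = 690 mm².
A_nt = (30 − 0.5·24) × 10 = 180 mm².
0.6 F_u A_nv = 178 kN; 0.6 F_y A_gv = 189 kN → shear rupture governs the shear term.
R_n = 178 + 1.0 × 430 × 180 / 1000 = 255.4 kN.
Design strength φR_n = 0.75 × 255.4 = 192 kN.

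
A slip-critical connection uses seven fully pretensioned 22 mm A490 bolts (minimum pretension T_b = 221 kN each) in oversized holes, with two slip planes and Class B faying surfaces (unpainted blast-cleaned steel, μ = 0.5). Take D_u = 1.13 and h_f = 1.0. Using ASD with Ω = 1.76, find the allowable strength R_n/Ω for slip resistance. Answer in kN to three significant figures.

993 kN

R_n = μ · D_u · h_f · T_b · n_s · n_b = 0.5 × 1.13 × 1.0 × 221 × 2 × 7 = 1748 kN.
Allowable strength R_n/Ω = 1748 / 1.76 = 993 kN.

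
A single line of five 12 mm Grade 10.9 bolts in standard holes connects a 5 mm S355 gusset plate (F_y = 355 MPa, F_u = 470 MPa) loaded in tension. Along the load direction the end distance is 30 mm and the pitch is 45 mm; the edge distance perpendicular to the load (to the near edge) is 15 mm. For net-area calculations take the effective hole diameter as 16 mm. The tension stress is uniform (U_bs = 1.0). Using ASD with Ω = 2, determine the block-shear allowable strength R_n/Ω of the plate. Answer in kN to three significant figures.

Shear plane L_v = 30 + 4·45 = 210 mm; A_gv = 210 × 5 = 1050 mm².
A_nv = (210 − 4.5·16) × 5 = 690 mm².
A_nt = (15 − 0.5·16) × 5 = 35 mm².
0.6 F_u A_nv = 194.6 kN; 0.6 F_y A_gv = 223.7 kN → shear rupture governs the shear term.
R_n = 194.6 + 1.0 × 470 × 35 / 1000 = 211 kN.
Allowable strength R_n/Ω = 211 / 2 = 106 kN.

106 kN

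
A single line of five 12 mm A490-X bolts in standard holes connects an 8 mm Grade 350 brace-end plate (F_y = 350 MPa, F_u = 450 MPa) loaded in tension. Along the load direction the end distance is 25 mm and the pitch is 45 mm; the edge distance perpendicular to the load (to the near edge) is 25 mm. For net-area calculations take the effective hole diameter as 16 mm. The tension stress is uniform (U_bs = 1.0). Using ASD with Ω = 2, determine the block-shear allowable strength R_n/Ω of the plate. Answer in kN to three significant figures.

Shear plane L_v = 25 + 4·45 = 205 mm; A_gv = 205 × 8 = 1640 mm².
A_nv = (205 − 4.5·16) × 8 = 1064 mm².
A_nt = (25 − 0.5·16) × 8 = 136 mm².
0.6 F_u A_nv = 287.3 kN; 0.6 F_y A_gv = 344.4 kN → shear rupture governs the shear term.
R_n = 287.3 + 1.0 × 450 × 136 / 1000 = 348.5 kN.
Allowable strength R_n/Ω = 348.5 / 2 = 174 kN.

174 kN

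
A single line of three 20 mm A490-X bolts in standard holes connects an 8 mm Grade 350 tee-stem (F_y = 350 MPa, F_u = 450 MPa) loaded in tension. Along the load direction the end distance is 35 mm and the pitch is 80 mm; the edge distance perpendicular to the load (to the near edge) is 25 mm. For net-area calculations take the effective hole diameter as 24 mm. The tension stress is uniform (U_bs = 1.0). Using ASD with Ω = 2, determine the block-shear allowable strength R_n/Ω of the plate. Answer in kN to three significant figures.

169 kN

Shear plane L_v = 35 + 2·80 = 195 mm; A_gv = 195 × 8 = 1560 mm².
A_nv = (195 − 2.5·24) × 8 = 1080 mm².
A_nt = (25 − 0.5·24) × 8 = 104 mm².
0.6 F_u A_nv = 291.6 kN; 0.6 F_y A_gv = 327.6 kN → shear rupture governs the shear term.
R_n = 291.6 + 1.0 × 450 × 104 / 1000 = 338.4 kN.
Allowable strength R_n/Ω = 338.4 / 2 = 169 kN.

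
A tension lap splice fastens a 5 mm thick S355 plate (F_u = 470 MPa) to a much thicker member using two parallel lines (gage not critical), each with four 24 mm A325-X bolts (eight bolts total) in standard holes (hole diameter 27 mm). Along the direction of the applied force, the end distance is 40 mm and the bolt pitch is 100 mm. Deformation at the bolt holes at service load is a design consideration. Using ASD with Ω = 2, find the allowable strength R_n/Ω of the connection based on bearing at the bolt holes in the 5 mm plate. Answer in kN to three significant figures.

481 kN

Per bolt r_n = 1.2 l_c t F_u ≤ 2.4 d t F_u; upper limit = 2.4 × 24 × 5 × 470 / 1000 = 135.4 kN.
Edge bolt: l_c = 40 − 27/2 = 26.5 mm → 1.2 × 26.5 × 5 × 470 / 1000 = 74.73 → r_n = 74.73 kN.
Interior bolts: l_c = 100 − 27 = 73 mm → 1.2 × 73 × 5 × 470 / 1000 = 205.9 → r_n = 135.4 kN.
R_n = 2 × 74.73 + 6 × 135.4 = 961.6 kN.
Allowable strength R_n/Ω = 961.6 / 2 = 481 kN.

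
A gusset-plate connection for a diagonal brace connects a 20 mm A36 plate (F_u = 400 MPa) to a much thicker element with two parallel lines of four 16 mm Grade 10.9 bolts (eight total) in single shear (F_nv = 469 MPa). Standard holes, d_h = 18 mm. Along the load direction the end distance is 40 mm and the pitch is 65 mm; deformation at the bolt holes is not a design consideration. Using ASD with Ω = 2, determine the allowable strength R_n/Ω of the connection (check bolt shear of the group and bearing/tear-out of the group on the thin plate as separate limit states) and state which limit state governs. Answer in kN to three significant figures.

377 kN (bolt shear governs)

Bolt shear: A_b = π·16²/4 = 201.1 mm²; R_n = 469 × 201.1 × 8 × 1 / 1000 = 754.4 kN → 754.4 / 2 = 377 kN.
Bearing (1.5 l_c t F_u ≤ 3.0 d t F_u): upper limit = 3.0·16·20·400 / 1000 = 384 kN.
  Edge l_c = 40 − 18/2 = 31 → r_n = 372 kN; interior l_c = 65 − 18 = 47 → r_n = 384 kN.
  R_n,bearing = 2·372 + 6·384 = 3048 kN → 3048 / 2 = 1520 kN.
Bolt shear governs: 377 kN.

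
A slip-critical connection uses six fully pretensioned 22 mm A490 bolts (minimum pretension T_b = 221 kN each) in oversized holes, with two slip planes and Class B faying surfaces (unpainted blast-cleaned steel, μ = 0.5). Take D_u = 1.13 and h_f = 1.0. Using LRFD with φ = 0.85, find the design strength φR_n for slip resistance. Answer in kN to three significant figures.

1270 kN

R_n = μ · D_u · h_f · T_b · n_s · n_b = 0.5 × 1.13 × 1.0 × 221 × 2 × 6 = 1498 kN.
Design strength φR_n = 0.85 × 1498 = 1270 kN.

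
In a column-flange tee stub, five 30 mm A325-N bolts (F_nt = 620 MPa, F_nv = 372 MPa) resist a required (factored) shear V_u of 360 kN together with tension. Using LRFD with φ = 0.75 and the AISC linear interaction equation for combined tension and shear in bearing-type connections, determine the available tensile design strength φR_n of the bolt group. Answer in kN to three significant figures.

A_b = π·30²/4 = 706.9 mm²; f_rv = 360 × 1000 / (5 × 706.9) = 101.9 MPa.
F'_nt = 1.3 F_nt − (F_nt / φF_nv) f_rv = 1.3·620 − (620/(0.75·372))·101.9 = 579.6 MPa, capped at F_nt → F'_nt = 579.6 MPa.
R_n = F'_nt · A_b · n = 579.6 × 706.9 × 5 / 1000 = 2049 kN.
Design strength φR_n = 0.75 × 2049 = 1540 kN.

1540 kN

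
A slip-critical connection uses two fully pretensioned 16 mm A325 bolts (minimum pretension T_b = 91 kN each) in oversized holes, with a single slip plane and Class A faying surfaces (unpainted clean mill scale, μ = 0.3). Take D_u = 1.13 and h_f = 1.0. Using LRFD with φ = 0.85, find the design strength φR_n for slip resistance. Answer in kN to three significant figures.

52.4 kN

R_n = μ · D_u · h_f · T_b · n_s · n_b = 0.3 × 1.13 × 1.0 × 91 × 1 × 2 = 61.7 kN.
Design strength φR_n = 0.85 × 61.7 = 52.4 kN.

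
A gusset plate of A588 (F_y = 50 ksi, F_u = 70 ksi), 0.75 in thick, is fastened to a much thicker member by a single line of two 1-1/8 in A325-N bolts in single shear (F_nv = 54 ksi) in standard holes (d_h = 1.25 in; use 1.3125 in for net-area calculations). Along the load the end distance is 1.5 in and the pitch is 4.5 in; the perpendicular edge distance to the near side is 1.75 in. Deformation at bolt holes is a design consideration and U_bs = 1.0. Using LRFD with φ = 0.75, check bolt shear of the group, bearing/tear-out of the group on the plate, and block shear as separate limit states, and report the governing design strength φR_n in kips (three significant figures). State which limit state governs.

Bolt shear: A_b = π·1.125²/4 = 0.994 in²; R_n = 54 × 0.994 × 2 × 1 = 107.4 kips → 0.75 × 107.4 = 80.5 kips.
Bearing: edge l_c = 0.875, r_n = 55.13 kips; interior l_c = 3.25, r_n = 141.8 kips; R_n = 55.13 + 1·141.8 = 196.9 kips → 148 kips.
Block shear: A_gv = 4.5, A_nv = 3.023, A_nt = 0.8203 in²; R_n = min(0.6F_uA_nv, 0.6F_yA_gv) + U_bs·F_u·A_nt = 184.4 kips → 138 kips.
Bolt shear governs: 80.5 kips.

80.5 kips (bolt shear governs)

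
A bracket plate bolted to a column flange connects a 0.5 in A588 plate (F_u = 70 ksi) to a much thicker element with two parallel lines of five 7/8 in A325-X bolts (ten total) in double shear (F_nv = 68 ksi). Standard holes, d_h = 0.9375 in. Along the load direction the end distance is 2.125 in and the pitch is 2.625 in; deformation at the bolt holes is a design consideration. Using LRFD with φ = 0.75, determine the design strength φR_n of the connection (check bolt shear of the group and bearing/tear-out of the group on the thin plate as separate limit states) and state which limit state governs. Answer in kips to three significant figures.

Bolt shear: A_b = π·0.875²/4 = 0.6013 in²; R_n = 68 × 0.6013 × 10 × 2 = 817.8 kips → 0.75 × 817.8 = 613 kips.
Bearing (1.2 l_c t F_u ≤ 2.4 d t F_u): upper limit = 2.4·0.875·0.5·70 = 73.5 kips.
  Edge l_c = 2.125 − 0.9375/2 = 1.656 → r_n = 69.56 kips; interior l_c = 2.625 − 0.9375 = 1.688 → r_n = 70.88 kips.
  R_n,bearing = 2·69.56 + 8·70.88 = 706.1 kips → 0.75 × 706.1 = 530 kips.
Bearing governs: 530 kips.

530 kips (bearing governs)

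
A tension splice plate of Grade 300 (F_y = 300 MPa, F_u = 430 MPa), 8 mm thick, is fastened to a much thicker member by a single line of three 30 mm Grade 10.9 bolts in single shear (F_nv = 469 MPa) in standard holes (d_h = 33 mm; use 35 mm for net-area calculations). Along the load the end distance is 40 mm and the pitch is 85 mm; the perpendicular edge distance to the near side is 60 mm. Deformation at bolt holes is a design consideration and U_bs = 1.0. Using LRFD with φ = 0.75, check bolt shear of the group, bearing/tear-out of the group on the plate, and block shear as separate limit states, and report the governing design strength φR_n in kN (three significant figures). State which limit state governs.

299 kN (block shear governs)

Bolt shear: A_b = π·30²/4 = 706.9 mm²; R_n = 469 × 706.9 × 3 × 1 / 1000 = 994.5 kN → 0.75 × 994.5 = 746 kN.
Bearing: edge l_c = 23.5, r_n = 97.01 kN; interior l_c = 52, r_n = 214.7 kN; R_n = 97.01 + 2·214.7 = 526.3 kN → 395 kN.
Block shear: A_gv = 1680, A_nv = 980, A_nt = 340 mm²; R_n = min(0.6F_uA_nv, 0.6F_yA_gv) + U_bs·F_u·A_nt = 399 kN → 299 kN.
Block shear governs: 299 kN.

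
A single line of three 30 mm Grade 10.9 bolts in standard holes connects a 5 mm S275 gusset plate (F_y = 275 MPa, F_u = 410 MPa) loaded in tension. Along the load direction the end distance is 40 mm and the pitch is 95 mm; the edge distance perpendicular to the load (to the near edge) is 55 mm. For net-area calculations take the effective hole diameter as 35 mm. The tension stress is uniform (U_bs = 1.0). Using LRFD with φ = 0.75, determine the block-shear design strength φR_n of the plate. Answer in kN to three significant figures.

189 kN

Shear plane L_v = 40 + 2·95 = 230 mm; A_gv = 230 × 5 = 1150 mm².
A_nv = (230 − 2.5·35) × 5 = 712.5 mm².
A_nt = (55 − 0.5·35) × 5 = 187.5 mm².
0.6 F_u A_nv = 175.3 kN; 0.6 F_y A_gv = 189.8 kN → shear rupture governs the shear term.
R_n = 175.3 + 1.0 × 410 × 187.5 / 1000 = 252.2 kN.
Design strength φR_n = 0.75 × 252.2 = 189 kN.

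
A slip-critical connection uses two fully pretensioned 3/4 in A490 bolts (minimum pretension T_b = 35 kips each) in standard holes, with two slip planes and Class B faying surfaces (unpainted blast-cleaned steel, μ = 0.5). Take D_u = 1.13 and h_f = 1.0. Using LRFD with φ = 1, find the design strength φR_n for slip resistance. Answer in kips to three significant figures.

79.1 kips

R_n = μ · D_u · h_f · T_b · n_s · n_b = 0.5 × 1.13 × 1.0 × 35 × 2 × 2 = 79.1 kips.
Design strength φR_n = 1 × 79.1 = 79.1 kips.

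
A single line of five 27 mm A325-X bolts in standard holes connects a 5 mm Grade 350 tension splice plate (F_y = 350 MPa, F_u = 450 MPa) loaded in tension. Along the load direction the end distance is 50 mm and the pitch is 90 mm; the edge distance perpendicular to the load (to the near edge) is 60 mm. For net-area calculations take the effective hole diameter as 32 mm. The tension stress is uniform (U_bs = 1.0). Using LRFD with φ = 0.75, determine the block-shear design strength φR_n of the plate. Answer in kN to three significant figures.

Shear plane L_v = 50 + 4·90 = 410 mm; A_gv = 410 × 5 = 2050 mm².
A_nv = (410 − 4.5·32) × 5 = 1330 mm².
A_nt = (60 − 0.5·32) × 5 = 220 mm².
0.6 F_u A_nv = 359.1 kN; 0.6 F_y A_gv = 430.5 kN → shear rupture governs the shear term.
R_n = 359.1 + 1.0 × 450 × 220 / 1000 = 458.1 kN.
Design strength φR_n = 0.75 × 458.1 = 344 kN.

344 kN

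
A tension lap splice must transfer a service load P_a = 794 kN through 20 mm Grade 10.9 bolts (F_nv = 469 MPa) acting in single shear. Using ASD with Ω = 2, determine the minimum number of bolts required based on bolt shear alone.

A_b = π·20²/4 = 314.2 mm².
Per-bolt allowable strength R_n/Ω = 469 × 314.2 × 1 / 1000 / 2 = 73.67 kN.
n ≥ 794 / 73.67 = 10.78 → use 11 bolts.

11 bolts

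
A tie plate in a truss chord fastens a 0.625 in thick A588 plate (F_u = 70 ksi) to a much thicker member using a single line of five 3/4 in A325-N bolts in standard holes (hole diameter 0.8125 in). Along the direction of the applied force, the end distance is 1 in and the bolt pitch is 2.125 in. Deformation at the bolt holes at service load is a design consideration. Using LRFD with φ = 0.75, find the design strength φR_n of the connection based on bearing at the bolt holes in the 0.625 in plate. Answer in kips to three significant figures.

Per bolt r_n = 1.2 l_c t F_u ≤ 2.4 d t F_u; upper limit = 2.4 × 0.75 × 0.625 × 70 = 78.75 kips.
Edge bolt: l_c = 1 − 0.8125/2 = 0.5938 in → 1.2 × 0.5938 × 0.625 × 70 = 31.17 → r_n = 31.17 kips.
Interior bolts: l_c = 2.125 − 0.8125 = 1.312 in → 1.2 × 1.312 × 0.625 × 70 = 68.91 → r_n = 68.91 kips.
R_n = 1 × 31.17 + 4 × 68.91 = 306.8 kips.
Design strength φR_n = 0.75 × 306.8 = 230 kips.

230 kips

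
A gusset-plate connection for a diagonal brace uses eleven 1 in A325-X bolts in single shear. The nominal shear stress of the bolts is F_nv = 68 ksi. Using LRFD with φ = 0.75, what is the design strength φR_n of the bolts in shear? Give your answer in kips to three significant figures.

A_b = π × 1² / 4 = 0.7854 in².
R_n = F_nv · A_b · n · n_s = 68 × 0.7854 × 11 × 1 = 587.5 kips.
Design strength φR_n = 0.75 × 587.5 = 441 kips.

441 kips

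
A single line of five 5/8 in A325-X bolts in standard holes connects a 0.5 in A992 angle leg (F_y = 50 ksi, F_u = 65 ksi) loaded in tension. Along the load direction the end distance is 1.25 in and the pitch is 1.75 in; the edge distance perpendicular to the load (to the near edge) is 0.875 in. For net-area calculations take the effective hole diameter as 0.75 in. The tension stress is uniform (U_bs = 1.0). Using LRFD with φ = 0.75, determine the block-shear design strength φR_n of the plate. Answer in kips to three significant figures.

Shear plane L_v = 1.25 + 4·1.75 = 8.25 in; A_gv = 8.25 × 0.5 = 4.125 in².
A_nv = (8.25 − 4.5·0.75) × 0.5 = 2.438 in².
A_nt = (0.875 − 0.5·0.75) × 0.5 = 0.25 in².
0.6 F_u A_nv = 95.06 kips; 0.6 F_y A_gv = 123.8 kips → shear rupture governs the shear term.
R_n = 95.06 + 1.0 × 65 × 0.25 = 111.3 kips.
Design strength φR_n = 0.75 × 111.3 = 83.5 kips.

83.5 kips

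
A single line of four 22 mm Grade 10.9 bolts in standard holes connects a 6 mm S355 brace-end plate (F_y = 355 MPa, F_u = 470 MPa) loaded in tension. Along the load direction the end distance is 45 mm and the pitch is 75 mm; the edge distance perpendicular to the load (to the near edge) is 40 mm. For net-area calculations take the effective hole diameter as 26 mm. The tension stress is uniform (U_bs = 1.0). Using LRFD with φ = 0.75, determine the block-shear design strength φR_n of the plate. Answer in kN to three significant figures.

Shear plane L_v = 45 + 3·75 = 270 mm; A_gv = 270 × 6 = 1620 mm².
A_nv = (270 − 3.5·26) × 6 = 1074 mm².
A_nt = (40 − 0.5·26) × 6 = 162 mm².
0.6 F_u A_nv = 302.9 kN; 0.6 F_y A_gv = 345.1 kN → shear rupture governs the shear term.
R_n = 302.9 + 1.0 × 470 × 162 / 1000 = 379 kN.
Design strength φR_n = 0.75 × 379 = 284 kN.

284 kN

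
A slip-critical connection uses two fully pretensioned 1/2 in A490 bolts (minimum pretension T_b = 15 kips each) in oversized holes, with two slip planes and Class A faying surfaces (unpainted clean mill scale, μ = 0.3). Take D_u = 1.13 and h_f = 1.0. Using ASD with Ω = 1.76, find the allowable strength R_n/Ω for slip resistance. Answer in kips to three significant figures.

R_n = μ · D_u · h_f · T_b · n_s · n_b = 0.3 × 1.13 × 1.0 × 15 × 2 × 2 = 20.34 kips.
Allowable strength R_n/Ω = 20.34 / 1.76 = 11.6 kips.

11.6 kips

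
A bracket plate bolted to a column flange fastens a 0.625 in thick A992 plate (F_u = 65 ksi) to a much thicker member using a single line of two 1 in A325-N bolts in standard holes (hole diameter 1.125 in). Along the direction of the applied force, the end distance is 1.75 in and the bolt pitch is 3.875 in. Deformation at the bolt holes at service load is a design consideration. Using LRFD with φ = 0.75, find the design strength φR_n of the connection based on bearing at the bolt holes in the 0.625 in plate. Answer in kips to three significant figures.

117 kips

Per bolt r_n = 1.2 l_c t F_u ≤ 2.4 d t F_u; upper limit = 2.4 × 1 × 0.625 × 65 = 97.5 kips.
Edge bolt: l_c = 1.75 − 1.125/2 = 1.188 in → 1.2 × 1.188 × 0.625 × 65 = 57.89 → r_n = 57.89 kips.
Interior bolts: l_c = 3.875 − 1.125 = 2.75 in → 1.2 × 2.75 × 0.625 × 65 = 134.1 → r_n = 97.5 kips.
R_n = 1 × 57.89 + 1 × 97.5 = 155.4 kips.
Design strength φR_n = 0.75 × 155.4 = 117 kips.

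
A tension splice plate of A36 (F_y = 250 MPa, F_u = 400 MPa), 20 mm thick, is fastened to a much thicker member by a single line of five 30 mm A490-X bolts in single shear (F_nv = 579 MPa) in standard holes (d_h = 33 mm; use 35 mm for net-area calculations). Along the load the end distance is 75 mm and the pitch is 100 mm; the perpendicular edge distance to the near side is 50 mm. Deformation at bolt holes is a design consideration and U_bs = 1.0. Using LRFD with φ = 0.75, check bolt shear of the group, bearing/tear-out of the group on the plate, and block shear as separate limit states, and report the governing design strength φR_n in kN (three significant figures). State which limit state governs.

1260 kN (block shear governs)

Bolt shear: A_b = π·30²/4 = 706.9 mm²; R_n = 579 × 706.9 × 5 × 1 / 1000 = 2046 kN → 0.75 × 2046 = 1530 kN.
Bearing: edge l_c = 58.5, r_n = 561.6 kN; interior l_c = 67, r_n = 576 kN; R_n = 561.6 + 4·576 = 2866 kN → 2150 kN.
Block shear: A_gv = 9500, A_nv = 6350, A_nt = 650 mm²; R_n = min(0.6F_uA_nv, 0.6F_yA_gv) + U_bs·F_u·A_nt = 1685 kN → 1260 kN.
Block shear governs: 1260 kN.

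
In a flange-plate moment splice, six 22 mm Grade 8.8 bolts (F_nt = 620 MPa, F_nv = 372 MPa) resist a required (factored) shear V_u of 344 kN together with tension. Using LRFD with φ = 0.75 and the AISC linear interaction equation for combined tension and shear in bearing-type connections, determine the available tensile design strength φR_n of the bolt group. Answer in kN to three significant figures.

A_b = π·22²/4 = 380.1 mm²; f_rv = 344 × 1000 / (6 × 380.1) = 150.8 MPa.
F'_nt = 1.3 F_nt − (F_nt / φF_nv) f_rv = 1.3·620 − (620/(0.75·372))·150.8 = 470.8 MPa, capped at F_nt → F'_nt = 470.8 MPa.
R_n = F'_nt · A_b · n = 470.8 × 380.1 × 6 / 1000 = 1074 kN.
Design strength φR_n = 0.75 × 1074 = 805 kN.

805 kN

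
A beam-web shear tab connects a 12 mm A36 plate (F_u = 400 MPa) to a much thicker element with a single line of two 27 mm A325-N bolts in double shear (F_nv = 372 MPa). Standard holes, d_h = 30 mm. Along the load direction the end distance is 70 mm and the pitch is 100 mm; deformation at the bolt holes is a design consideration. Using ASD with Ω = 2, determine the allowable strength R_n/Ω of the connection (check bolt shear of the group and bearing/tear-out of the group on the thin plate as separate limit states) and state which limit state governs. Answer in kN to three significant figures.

Bolt shear: A_b = π·27²/4 = 572.6 mm²; R_n = 372 × 572.6 × 2 × 2 / 1000 = 852 kN → 852 / 2 = 426 kN.
Bearing (1.2 l_c t F_u ≤ 2.4 d t F_u): upper limit = 2.4·27·12·400 / 1000 = 311 kN.
  Edge l_c = 70 − 30/2 = 55 → r_n = 311 kN; interior l_c = 100 − 30 = 70 → r_n = 311 kN.
  R_n,bearing = 1·311 + 1·311 = 622.1 kN → 622.1 / 2 = 311 kN.
Bearing governs: 311 kN.

311 kN (bearing governs)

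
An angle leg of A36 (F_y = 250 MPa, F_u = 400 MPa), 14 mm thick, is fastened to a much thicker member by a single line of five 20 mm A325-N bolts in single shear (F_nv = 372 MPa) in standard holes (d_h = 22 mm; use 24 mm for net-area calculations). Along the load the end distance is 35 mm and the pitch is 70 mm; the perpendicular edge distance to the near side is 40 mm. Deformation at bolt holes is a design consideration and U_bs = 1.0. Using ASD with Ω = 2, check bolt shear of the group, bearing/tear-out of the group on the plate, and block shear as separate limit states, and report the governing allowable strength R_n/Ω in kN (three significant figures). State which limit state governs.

Bolt shear: A_b = π·20²/4 = 314.2 mm²; R_n = 372 × 314.2 × 5 × 1 / 1000 = 584.3 kN → 584.3 / 2 = 292 kN.
Bearing: edge l_c = 24, r_n = 161.3 kN; interior l_c = 48, r_n = 268.8 kN; R_n = 161.3 + 4·268.8 = 1236 kN → 618 kN.
Block shear: A_gv = 4410, A_nv = 2898, A_nt = 392 mm²; R_n = min(0.6F_uA_nv, 0.6F_yA_gv) + U_bs·F_u·A_nt = 818.3 kN → 409 kN.
Bolt shear governs: 292 kN.

292 kN (bolt shear governs)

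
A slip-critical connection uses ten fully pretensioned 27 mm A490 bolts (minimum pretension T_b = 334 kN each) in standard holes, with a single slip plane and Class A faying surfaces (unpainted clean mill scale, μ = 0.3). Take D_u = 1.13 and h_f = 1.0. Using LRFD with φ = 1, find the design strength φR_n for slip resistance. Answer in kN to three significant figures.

R_n = μ · D_u · h_f · T_b · n_s · n_b = 0.3 × 1.13 × 1.0 × 334 × 1 × 10 = 1132 kN.
Design strength φR_n = 1 × 1132 = 1130 kN.

1130 kN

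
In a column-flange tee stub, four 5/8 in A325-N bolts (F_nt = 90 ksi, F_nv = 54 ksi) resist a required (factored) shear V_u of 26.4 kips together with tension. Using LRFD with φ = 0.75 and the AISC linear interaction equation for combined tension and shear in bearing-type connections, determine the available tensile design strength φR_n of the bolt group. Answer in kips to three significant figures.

A_b = π·0.625²/4 = 0.3068 in²; f_rv = 26.4 / (4 × 0.3068) = 21.51 ksi.
F'_nt = 1.3 F_nt − (F_nt / φF_nv) f_rv = 1.3·90 − (90/(0.75·54))·21.51 = 69.19 ksi, capped at F_nt → F'_nt = 69.19 ksi.
R_n = F'_nt · A_b · n = 69.19 × 0.3068 × 4 = 84.91 kips.
Design strength φR_n = 0.75 × 84.91 = 63.7 kips.

63.7 kips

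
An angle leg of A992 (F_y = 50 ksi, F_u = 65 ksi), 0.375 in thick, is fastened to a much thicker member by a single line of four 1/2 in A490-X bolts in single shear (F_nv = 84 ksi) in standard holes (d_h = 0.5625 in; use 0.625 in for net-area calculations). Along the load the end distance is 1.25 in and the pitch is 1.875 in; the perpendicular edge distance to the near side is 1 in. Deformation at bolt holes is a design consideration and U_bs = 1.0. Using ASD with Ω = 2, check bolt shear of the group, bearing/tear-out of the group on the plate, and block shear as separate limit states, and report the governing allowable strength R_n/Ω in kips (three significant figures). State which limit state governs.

33 kips (bolt shear governs)

Bolt shear: A_b = π·0.5²/4 = 0.1963 in²; R_n = 84 × 0.1963 × 4 × 1 = 65.97 kips → 65.97 / 2 = 33 kips.
Bearing: edge l_c = 0.9688, r_n = 28.34 kips; interior l_c = 1.312, r_n = 29.25 kips; R_n = 28.34 + 3·29.25 = 116.1 kips → 58 kips.
Block shear: A_gv = 2.578, A_nv = 1.758, A_nt = 0.2578 in²; R_n = min(0.6F_uA_nv, 0.6F_yA_gv) + U_bs·F_u·A_nt = 85.31 kips → 42.7 kips.
Bolt shear governs: 33 kips.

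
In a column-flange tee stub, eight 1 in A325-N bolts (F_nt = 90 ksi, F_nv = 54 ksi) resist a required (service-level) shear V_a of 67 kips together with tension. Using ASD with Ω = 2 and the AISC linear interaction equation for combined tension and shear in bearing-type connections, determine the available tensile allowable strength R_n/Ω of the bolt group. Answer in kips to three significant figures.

A_b = π·1²/4 = 0.7854 in²; f_rv = 67 / (8 × 0.7854) = 10.66 ksi.
F'_nt = 1.3 F_nt − (Ω F_nt / F_nv) f_rv = 1.3·90 − (2·90/54)·10.66 = 81.46 ksi, capped at F_nt → F'_nt = 81.46 ksi.
R_n = F'_nt · A_b · n = 81.46 × 0.7854 × 8 = 511.8 kips.
Allowable strength R_n/Ω = 511.8 / 2 = 256 kips.

256 kips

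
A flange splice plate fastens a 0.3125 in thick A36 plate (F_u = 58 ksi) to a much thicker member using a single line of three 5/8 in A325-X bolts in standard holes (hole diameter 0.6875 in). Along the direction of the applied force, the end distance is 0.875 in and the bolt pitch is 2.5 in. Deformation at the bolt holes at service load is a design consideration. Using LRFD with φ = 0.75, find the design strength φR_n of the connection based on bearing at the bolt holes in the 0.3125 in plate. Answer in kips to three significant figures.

49.4 kips

Per bolt r_n = 1.2 l_c t F_u ≤ 2.4 d t F_u; upper limit = 2.4 × 0.625 × 0.3125 × 58 = 27.19 kips.
Edge bolt: l_c = 0.875 − 0.6875/2 = 0.5312 in → 1.2 × 0.5312 × 0.3125 × 58 = 11.55 → r_n = 11.55 kips.
Interior bolts: l_c = 2.5 − 0.6875 = 1.812 in → 1.2 × 1.812 × 0.3125 × 58 = 39.42 → r_n = 27.19 kips.
R_n = 1 × 11.55 + 2 × 27.19 = 65.93 kips.
Design strength φR_n = 0.75 × 65.93 = 49.4 kips.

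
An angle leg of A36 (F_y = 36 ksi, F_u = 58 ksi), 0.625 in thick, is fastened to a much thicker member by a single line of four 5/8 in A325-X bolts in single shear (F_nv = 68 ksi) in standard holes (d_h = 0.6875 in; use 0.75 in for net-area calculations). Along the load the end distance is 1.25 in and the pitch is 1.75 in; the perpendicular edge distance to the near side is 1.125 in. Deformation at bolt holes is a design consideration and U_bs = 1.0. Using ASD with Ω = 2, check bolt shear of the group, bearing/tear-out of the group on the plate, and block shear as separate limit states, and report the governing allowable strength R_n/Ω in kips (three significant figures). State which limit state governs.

41.7 kips (bolt shear governs)

Bolt shear: A_b = π·0.625²/4 = 0.3068 in²; R_n = 68 × 0.3068 × 4 × 1 = 83.45 kips → 83.45 / 2 = 41.7 kips.
Bearing: edge l_c = 0.9062, r_n = 39.42 kips; interior l_c = 1.062, r_n = 46.22 kips; R_n = 39.42 + 3·46.22 = 178.1 kips → 89 kips.
Block shear: A_gv = 4.062, A_nv = 2.422, A_nt = 0.4688 in²; R_n = min(0.6F_uA_nv, 0.6F_yA_gv) + U_bs·F_u·A_nt = 111.5 kips → 55.7 kips.
Bolt shear governs: 41.7 kips.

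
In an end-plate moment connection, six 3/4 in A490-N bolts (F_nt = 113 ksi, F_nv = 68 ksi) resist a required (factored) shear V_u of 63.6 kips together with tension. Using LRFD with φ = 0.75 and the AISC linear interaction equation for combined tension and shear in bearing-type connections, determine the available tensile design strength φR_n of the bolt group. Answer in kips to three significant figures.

A_b = π·0.75²/4 = 0.4418 in²; f_rv = 63.6 / (6 × 0.4418) = 23.99 ksi.
F'_nt = 1.3 F_nt − (F_nt / φF_nv) f_rv = 1.3·113 − (113/(0.75·68))·23.99 = 93.74 ksi, capped at F_nt → F'_nt = 93.74 ksi.
R_n = F'_nt · A_b · n = 93.74 × 0.4418 × 6 = 248.5 kips.
Design strength φR_n = 0.75 × 248.5 = 186 kips.

186 kips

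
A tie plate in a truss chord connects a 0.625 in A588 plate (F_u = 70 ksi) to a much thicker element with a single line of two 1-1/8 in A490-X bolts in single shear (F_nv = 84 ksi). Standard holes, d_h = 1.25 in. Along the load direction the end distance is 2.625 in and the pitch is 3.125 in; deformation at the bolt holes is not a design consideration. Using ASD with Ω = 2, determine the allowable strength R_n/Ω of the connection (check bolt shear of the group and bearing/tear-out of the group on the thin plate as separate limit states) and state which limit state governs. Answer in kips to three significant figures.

Bolt shear: A_b = π·1.125²/4 = 0.994 in²; R_n = 84 × 0.994 × 2 × 1 = 167 kips → 167 / 2 = 83.5 kips.
Bearing (1.5 l_c t F_u ≤ 3.0 d t F_u): upper limit = 3.0·1.125·0.625·70 = 147.7 kips.
  Edge l_c = 2.625 − 1.25/2 = 2 → r_n = 131.2 kips; interior l_c = 3.125 − 1.25 = 1.875 → r_n = 123 kips.
  R_n,bearing = 1·131.2 + 1·123 = 254.3 kips → 254.3 / 2 = 127 kips.
Bolt shear governs: 83.5 kips.

83.5 kips (bolt shear governs)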